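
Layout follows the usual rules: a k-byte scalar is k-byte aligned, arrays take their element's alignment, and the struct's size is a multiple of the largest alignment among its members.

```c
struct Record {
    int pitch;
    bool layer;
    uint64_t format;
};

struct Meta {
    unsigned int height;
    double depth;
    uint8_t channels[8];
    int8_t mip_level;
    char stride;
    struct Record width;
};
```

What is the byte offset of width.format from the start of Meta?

40

Record: @0: pitch [4B, align 4] → 4; @4: layer [1B, align 1] → 5; +3 pad (align 8); @8: format [8B, align 8] → 16; size 16, align 8
@0: height [4B, align 4] → 4
+4 pad (align 8)
@8: depth [8B, align 8] → 16
@16: channels [8B, align 1] → 24
@24: mip_level [1B, align 1] → 25
@25: stride [1B, align 1] → 26
+6 pad (align 8)
@32: width [16B, align 8] → 48
within Record: format at 8
32 + 8 = 40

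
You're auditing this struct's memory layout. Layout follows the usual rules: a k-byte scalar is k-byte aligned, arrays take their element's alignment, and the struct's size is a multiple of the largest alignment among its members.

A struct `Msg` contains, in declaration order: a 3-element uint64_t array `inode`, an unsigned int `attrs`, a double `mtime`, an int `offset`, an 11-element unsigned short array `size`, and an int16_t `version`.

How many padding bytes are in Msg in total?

8

@0: inode [24B, align 8] → 24
@24: attrs [4B, align 4] → 28
+4 pad (align 8)
@32: mtime [8B, align 8] → 40
@40: offset [4B, align 4] → 44
@44: size [22B, align 2] → 66
@66: version [2B, align 2] → 68
+4 tail pad (align 8)
size 72, align 8
data bytes 64, size 72 → padding 8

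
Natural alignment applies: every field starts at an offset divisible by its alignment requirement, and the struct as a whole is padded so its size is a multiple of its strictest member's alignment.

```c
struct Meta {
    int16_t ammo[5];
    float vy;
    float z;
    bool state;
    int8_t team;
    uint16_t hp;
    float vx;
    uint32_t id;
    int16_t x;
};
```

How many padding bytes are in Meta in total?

4

ammo at 0 (size 10, align 2) → ends 10
pad 2 to align 4 for vy
vy at 12 (size 4, align 4) → ends 16
z at 16 (size 4, align 4) → ends 20
state at 20 (size 1, align 1) → ends 21
team at 21 (size 1, align 1) → ends 22
hp at 22 (size 2, align 2) → ends 24
vx at 24 (size 4, align 4) → ends 28
id at 28 (size 4, align 4) → ends 32
x at 32 (size 2, align 2) → ends 34
tail pad 2 to reach multiple of 4
total 36 bytes, alignment 4
data bytes 32, size 36 → padding 4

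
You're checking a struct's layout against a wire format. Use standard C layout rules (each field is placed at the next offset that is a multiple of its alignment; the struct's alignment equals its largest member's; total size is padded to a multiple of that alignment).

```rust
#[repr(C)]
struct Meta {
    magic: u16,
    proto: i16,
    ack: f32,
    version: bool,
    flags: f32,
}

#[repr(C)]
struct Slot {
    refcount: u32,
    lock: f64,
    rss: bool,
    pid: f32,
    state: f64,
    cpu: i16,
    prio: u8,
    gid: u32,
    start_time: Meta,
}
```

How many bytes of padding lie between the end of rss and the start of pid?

Meta: magic at 0 (size 2, align 2) → ends 2; proto at 2 (size 2, align 2) → ends 4; ack at 4 (size 4, align 4) → ends 8; version at 8 (size 1, align 1) → ends 9; pad 3 to align 4 for flags; flags at 12 (size 4, align 4) → ends 16; total 16 bytes, alignment 4
refcount at 0 (size 4, align 4) → ends 4
pad 4 to align 8 for lock
lock at 8 (size 8, align 8) → ends 16
rss at 16 (size 1, align 1) → ends 17
pad 3 to align 4 for pid
pid at 20 (size 4, align 4) → ends 24

3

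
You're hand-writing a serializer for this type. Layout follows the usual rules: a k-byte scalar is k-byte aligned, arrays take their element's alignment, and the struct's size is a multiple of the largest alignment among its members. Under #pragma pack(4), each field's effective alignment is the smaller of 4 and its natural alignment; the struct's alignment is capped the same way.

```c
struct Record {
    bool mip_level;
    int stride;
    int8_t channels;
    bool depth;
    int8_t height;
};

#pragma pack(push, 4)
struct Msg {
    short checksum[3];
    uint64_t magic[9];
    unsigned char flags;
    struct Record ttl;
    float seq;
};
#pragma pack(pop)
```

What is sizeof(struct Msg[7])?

Record: @0: mip_level [1B, align 1] → 1; +3 pad (align 4); @4: stride [4B, align 4] → 8; @8: channels [1B, align 1] → 9; @9: depth [1B, align 1] → 10; @10: height [1B, align 1] → 11; +1 tail pad (align 4); size 12, align 4
@0: checksum [6B, align 2] → 6
+2 pad (align 4)
@8: magic [72B, align 4] → 80
@80: flags [1B, align 1] → 81
+3 pad (align 4)
@84: ttl [12B, align 4] → 96
@96: seq [4B, align 4] → 100
size 100, align 4
array of 7: 7 × 100 = 700

700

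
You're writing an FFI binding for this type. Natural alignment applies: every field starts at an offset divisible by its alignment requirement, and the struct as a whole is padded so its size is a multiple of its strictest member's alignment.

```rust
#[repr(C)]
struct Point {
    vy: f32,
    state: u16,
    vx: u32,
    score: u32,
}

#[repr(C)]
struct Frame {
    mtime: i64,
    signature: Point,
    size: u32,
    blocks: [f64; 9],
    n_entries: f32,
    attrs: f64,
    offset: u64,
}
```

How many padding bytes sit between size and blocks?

Point: @0: vy [4B, align 4] → 4; @4: state [2B, align 2] → 6; +2 pad (align 4); @8: vx [4B, align 4] → 12; @12: score [4B, align 4] → 16; size 16, align 4
@0: mtime [8B, align 8] → 8
@8: signature [16B, align 4] → 24
@24: size [4B, align 4] → 28
+4 pad (align 8)
@32: blocks [72B, align 8] → 104

4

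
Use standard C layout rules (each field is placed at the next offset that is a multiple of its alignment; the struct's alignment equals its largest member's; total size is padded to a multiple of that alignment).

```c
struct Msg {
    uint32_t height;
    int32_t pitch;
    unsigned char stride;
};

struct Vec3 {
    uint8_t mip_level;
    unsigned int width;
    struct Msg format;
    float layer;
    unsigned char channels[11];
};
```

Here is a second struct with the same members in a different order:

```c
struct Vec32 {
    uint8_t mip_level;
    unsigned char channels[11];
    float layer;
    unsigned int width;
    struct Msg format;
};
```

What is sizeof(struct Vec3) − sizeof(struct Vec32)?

Msg: height at 0 (size 4, align 4) → ends 4; pitch at 4 (size 4, align 4) → ends 8; stride at 8 (size 1, align 1) → ends 9; tail pad 3 to reach multiple of 4; total 12 bytes, alignment 4
mip_level at 0 (size 1, align 1) → ends 1
pad 3 to align 4 for width
width at 4 (size 4, align 4) → ends 8
format at 8 (size 12, align 4) → ends 20
layer at 20 (size 4, align 4) → ends 24
channels at 24 (size 11, align 1) → ends 35
tail pad 1 to reach multiple of 4
total 36 bytes, alignment 4
— Vec32 —
mip_level at 0 (size 1, align 1) → ends 1
channels at 1 (size 11, align 1) → ends 12
layer at 12 (size 4, align 4) → ends 16
width at 16 (size 4, align 4) → ends 20
format at 20 (size 12, align 4) → ends 32
total 32 bytes, alignment 4
36 − 32 = 4

4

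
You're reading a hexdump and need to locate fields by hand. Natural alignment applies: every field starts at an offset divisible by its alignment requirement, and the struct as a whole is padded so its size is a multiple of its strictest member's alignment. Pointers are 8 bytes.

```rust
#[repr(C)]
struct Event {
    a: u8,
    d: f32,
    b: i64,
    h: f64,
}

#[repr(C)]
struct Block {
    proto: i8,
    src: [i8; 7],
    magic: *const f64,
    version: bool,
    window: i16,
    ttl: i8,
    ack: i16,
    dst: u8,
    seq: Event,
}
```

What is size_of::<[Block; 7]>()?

Event: a at 0 (size 1, align 1) → ends 1; pad 3 to align 4 for d; d at 4 (size 4, align 4) → ends 8; b at 8 (size 8, align 8) → ends 16; h at 16 (size 8, align 8) → ends 24; total 24 bytes, alignment 8
proto at 0 (size 1, align 1) → ends 1
src at 1 (size 7, align 1) → ends 8
magic at 8 (size 8, align 8) → ends 16
version at 16 (size 1, align 1) → ends 17
pad 1 to align 2 for window
window at 18 (size 2, align 2) → ends 20
ttl at 20 (size 1, align 1) → ends 21
pad 1 to align 2 for ack
ack at 22 (size 2, align 2) → ends 24
dst at 24 (size 1, align 1) → ends 25
pad 7 to align 8 for seq
seq at 32 (size 24, align 8) → ends 56
total 56 bytes, alignment 8
array of 7: 7 × 56 = 392

392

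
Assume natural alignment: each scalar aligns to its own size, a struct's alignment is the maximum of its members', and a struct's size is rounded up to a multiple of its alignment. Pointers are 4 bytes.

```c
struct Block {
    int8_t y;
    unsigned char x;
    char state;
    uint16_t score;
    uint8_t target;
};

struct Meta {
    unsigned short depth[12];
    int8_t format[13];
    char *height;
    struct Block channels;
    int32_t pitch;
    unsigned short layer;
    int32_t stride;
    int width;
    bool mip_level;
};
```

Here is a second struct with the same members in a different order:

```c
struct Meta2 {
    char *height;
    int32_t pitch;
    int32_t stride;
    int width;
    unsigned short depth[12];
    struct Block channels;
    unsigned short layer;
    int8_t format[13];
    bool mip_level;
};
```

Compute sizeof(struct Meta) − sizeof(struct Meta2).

8

Block: 0..1  y  (1B, 1-aligned); 1..2  x  (1B, 1-aligned); 2..3  state  (1B, 1-aligned); 3..4  -- padding (1B); 4..6  score  (2B, 2-aligned); 6..7  target  (1B, 1-aligned); 7..8  -- tail padding (1B); sizeof = 8, alignof = 2
0..24  depth  (24B, 2-aligned)
24..37  format  (13B, 1-aligned)
37..40  -- padding (3B)
40..44  height  (4B, 4-aligned)
44..52  channels  (8B, 2-aligned)
52..56  pitch  (4B, 4-aligned)
56..58  layer  (2B, 2-aligned)
58..60  -- padding (2B)
60..64  stride  (4B, 4-aligned)
64..68  width  (4B, 4-aligned)
68..69  mip_level  (1B, 1-aligned)
69..72  -- tail padding (3B)
sizeof = 72, alignof = 4
— Meta2 —
0..4  height  (4B, 4-aligned)
4..8  pitch  (4B, 4-aligned)
8..12  stride  (4B, 4-aligned)
12..16  width  (4B, 4-aligned)
16..40  depth  (24B, 2-aligned)
40..48  channels  (8B, 2-aligned)
48..50  layer  (2B, 2-aligned)
50..63  format  (13B, 1-aligned)
63..64  mip_level  (1B, 1-aligned)
sizeof = 64, alignof = 4
72 − 64 = 8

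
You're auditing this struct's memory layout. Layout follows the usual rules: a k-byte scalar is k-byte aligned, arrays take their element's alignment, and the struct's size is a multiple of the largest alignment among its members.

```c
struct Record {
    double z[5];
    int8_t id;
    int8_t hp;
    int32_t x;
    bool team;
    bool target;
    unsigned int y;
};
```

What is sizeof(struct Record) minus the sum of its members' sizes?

z at 0 (size 40, align 8) → ends 40
id at 40 (size 1, align 1) → ends 41
hp at 41 (size 1, align 1) → ends 42
pad 2 to align 4 for x
x at 44 (size 4, align 4) → ends 48
team at 48 (size 1, align 1) → ends 49
target at 49 (size 1, align 1) → ends 50
pad 2 to align 4 for y
y at 52 (size 4, align 4) → ends 56
total 56 bytes, alignment 8
data bytes 52, size 56 → padding 4

4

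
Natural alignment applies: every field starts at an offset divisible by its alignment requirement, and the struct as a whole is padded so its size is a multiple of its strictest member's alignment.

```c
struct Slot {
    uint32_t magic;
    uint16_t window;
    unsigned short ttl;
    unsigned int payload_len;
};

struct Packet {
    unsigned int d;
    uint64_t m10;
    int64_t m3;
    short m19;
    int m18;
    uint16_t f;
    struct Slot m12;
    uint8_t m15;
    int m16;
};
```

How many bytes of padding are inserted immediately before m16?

3

Slot: 0..4  magic  (4B, 4-aligned); 4..6  window  (2B, 2-aligned); 6..8  ttl  (2B, 2-aligned); 8..12  payload_len  (4B, 4-aligned); sizeof = 12, alignof = 4
0..4  d  (4B, 4-aligned)
4..8  -- padding (4B)
8..16  m10  (8B, 8-aligned)
16..24  m3  (8B, 8-aligned)
24..26  m19  (2B, 2-aligned)
26..28  -- padding (2B)
28..32  m18  (4B, 4-aligned)
32..34  f  (2B, 2-aligned)
34..36  -- padding (2B)
36..48  m12  (12B, 4-aligned)
48..49  m15  (1B, 1-aligned)
49..52  -- padding (3B)
52..56  m16  (4B, 4-aligned)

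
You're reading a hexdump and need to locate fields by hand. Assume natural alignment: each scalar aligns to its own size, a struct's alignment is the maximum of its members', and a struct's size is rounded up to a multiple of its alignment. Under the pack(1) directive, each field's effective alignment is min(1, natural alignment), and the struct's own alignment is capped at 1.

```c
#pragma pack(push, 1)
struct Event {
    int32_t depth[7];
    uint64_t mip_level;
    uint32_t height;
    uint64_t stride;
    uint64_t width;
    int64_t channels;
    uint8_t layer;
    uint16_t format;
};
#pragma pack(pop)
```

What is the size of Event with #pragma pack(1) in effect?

0..28  depth  (28B, 1-aligned)
28..36  mip_level  (8B, 1-aligned)
36..40  height  (4B, 1-aligned)
40..48  stride  (8B, 1-aligned)
48..56  width  (8B, 1-aligned)
56..64  channels  (8B, 1-aligned)
64..65  layer  (1B, 1-aligned)
65..67  format  (2B, 1-aligned)
sizeof = 67, alignof = 1

67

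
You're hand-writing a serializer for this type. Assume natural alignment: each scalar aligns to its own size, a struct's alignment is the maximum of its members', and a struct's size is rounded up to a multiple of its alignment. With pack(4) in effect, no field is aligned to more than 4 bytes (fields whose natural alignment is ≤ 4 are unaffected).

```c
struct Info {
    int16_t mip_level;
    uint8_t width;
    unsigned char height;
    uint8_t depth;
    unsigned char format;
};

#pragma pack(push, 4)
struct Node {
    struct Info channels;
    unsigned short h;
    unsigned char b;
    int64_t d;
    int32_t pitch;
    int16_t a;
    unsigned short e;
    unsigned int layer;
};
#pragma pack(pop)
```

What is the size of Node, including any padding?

32 bytes

Info: mip_level at 0 (size 2, align 2) → ends 2; width at 2 (size 1, align 1) → ends 3; height at 3 (size 1, align 1) → ends 4; depth at 4 (size 1, align 1) → ends 5; format at 5 (size 1, align 1) → ends 6; total 6 bytes, alignment 2
channels at 0 (size 6, align 2) → ends 6
h at 6 (size 2, align 2) → ends 8
b at 8 (size 1, align 1) → ends 9
pad 3 to align 4 for d
d at 12 (size 8, align 4) → ends 20
pitch at 20 (size 4, align 4) → ends 24
a at 24 (size 2, align 2) → ends 26
e at 26 (size 2, align 2) → ends 28
layer at 28 (size 4, align 4) → ends 32
total 32 bytes, alignment 4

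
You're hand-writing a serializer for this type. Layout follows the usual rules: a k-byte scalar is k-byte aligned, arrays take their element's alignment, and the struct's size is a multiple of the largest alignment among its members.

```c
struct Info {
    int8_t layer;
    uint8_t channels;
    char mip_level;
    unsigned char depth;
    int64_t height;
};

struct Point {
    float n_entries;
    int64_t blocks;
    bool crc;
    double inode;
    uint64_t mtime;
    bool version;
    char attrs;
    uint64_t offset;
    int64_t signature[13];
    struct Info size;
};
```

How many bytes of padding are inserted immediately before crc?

Info: layer at 0 (size 1, align 1) → ends 1; channels at 1 (size 1, align 1) → ends 2; mip_level at 2 (size 1, align 1) → ends 3; depth at 3 (size 1, align 1) → ends 4; pad 4 to align 8 for height; height at 8 (size 8, align 8) → ends 16; total 16 bytes, alignment 8
n_entries at 0 (size 4, align 4) → ends 4
pad 4 to align 8 for blocks
blocks at 8 (size 8, align 8) → ends 16
crc at 16 (size 1, align 1) → ends 17

0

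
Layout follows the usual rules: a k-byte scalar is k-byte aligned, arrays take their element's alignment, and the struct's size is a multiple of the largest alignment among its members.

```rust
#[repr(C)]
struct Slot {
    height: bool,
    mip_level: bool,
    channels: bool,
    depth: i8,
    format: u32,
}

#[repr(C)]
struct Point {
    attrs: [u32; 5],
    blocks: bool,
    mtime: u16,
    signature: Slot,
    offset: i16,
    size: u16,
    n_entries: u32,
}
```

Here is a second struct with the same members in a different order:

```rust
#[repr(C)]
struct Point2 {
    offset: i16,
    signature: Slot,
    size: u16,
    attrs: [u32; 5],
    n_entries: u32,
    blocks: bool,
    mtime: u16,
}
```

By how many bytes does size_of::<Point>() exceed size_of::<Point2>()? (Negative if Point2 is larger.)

Slot: height at 0 (size 1, align 1) → ends 1; mip_level at 1 (size 1, align 1) → ends 2; channels at 2 (size 1, align 1) → ends 3; depth at 3 (size 1, align 1) → ends 4; format at 4 (size 4, align 4) → ends 8; total 8 bytes, alignment 4
attrs at 0 (size 20, align 4) → ends 20
blocks at 20 (size 1, align 1) → ends 21
pad 1 to align 2 for mtime
mtime at 22 (size 2, align 2) → ends 24
signature at 24 (size 8, align 4) → ends 32
offset at 32 (size 2, align 2) → ends 34
size at 34 (size 2, align 2) → ends 36
n_entries at 36 (size 4, align 4) → ends 40
total 40 bytes, alignment 4
— Point2 —
offset at 0 (size 2, align 2) → ends 2
pad 2 to align 4 for signature
signature at 4 (size 8, align 4) → ends 12
size at 12 (size 2, align 2) → ends 14
pad 2 to align 4 for attrs
attrs at 16 (size 20, align 4) → ends 36
n_entries at 36 (size 4, align 4) → ends 40
blocks at 40 (size 1, align 1) → ends 41
pad 1 to align 2 for mtime
mtime at 42 (size 2, align 2) → ends 44
total 44 bytes, alignment 4
40 − 44 = -4

-4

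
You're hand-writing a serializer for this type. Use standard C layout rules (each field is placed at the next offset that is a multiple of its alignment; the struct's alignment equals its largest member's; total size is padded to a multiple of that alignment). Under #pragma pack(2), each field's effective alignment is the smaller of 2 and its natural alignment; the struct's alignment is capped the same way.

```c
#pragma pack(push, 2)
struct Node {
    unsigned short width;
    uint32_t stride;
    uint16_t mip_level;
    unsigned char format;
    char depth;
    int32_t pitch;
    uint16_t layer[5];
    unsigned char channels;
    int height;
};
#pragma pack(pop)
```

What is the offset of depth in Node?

9

0..2  width  (2B, 2-aligned)
2..6  stride  (4B, 2-aligned)
6..8  mip_level  (2B, 2-aligned)
8..9  format  (1B, 1-aligned)
9..10  depth  (1B, 1-aligned)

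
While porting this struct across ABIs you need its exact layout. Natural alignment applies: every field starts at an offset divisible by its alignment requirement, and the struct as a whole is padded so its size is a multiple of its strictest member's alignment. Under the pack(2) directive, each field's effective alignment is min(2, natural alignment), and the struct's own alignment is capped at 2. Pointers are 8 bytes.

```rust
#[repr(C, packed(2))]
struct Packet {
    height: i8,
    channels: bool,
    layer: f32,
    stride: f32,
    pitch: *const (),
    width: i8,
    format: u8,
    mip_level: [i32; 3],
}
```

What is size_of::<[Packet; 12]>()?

@0: height [1B, align 1] → 1
@1: channels [1B, align 1] → 2
@2: layer [4B, align 2] → 6
@6: stride [4B, align 2] → 10
@10: pitch [8B, align 2] → 18
@18: width [1B, align 1] → 19
@19: format [1B, align 1] → 20
@20: mip_level [12B, align 2] → 32
size 32, align 2
array of 12: 12 × 32 = 384

384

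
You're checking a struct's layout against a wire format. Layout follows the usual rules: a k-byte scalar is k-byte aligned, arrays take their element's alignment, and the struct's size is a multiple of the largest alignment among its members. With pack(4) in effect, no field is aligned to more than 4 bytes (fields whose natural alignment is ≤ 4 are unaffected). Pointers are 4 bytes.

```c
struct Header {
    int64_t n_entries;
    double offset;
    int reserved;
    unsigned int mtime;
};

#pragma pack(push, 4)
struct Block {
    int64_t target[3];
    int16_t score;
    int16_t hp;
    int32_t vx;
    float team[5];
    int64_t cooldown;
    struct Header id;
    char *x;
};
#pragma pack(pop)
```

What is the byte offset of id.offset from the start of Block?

68

Header: @0: n_entries [8B, align 8] → 8; @8: offset [8B, align 8] → 16; @16: reserved [4B, align 4] → 20; @20: mtime [4B, align 4] → 24; size 24, align 8
@0: target [24B, align 4] → 24
@24: score [2B, align 2] → 26
@26: hp [2B, align 2] → 28
@28: vx [4B, align 4] → 32
@32: team [20B, align 4] → 52
@52: cooldown [8B, align 4] → 60
@60: id [24B, align 4] → 84
within Header: offset at 8
60 + 8 = 68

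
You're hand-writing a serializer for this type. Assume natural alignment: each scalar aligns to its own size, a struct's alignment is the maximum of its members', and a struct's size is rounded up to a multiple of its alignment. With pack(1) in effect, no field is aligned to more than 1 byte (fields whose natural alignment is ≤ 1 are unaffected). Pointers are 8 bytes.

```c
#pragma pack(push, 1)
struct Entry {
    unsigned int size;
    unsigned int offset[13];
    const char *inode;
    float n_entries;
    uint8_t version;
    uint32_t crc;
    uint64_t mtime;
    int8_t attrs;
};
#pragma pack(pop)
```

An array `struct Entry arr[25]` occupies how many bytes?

@0: size [4B, align 1] → 4
@4: offset [52B, align 1] → 56
@56: inode [8B, align 1] → 64
@64: n_entries [4B, align 1] → 68
@68: version [1B, align 1] → 69
@69: crc [4B, align 1] → 73
@73: mtime [8B, align 1] → 81
@81: attrs [1B, align 1] → 82
size 82, align 1
array of 25: 25 × 82 = 2050

2050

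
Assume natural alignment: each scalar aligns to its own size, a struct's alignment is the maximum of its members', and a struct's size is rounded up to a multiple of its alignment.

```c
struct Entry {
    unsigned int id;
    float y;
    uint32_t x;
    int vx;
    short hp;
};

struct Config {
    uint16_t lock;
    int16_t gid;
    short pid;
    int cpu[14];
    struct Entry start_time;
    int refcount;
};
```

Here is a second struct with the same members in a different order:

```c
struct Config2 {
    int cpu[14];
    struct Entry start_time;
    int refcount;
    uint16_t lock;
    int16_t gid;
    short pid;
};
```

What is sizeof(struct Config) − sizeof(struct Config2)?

Entry: @0: id [4B, align 4] → 4; @4: y [4B, align 4] → 8; @8: x [4B, align 4] → 12; @12: vx [4B, align 4] → 16; @16: hp [2B, align 2] → 18; +2 tail pad (align 4); size 20, align 4
@0: lock [2B, align 2] → 2
@2: gid [2B, align 2] → 4
@4: pid [2B, align 2] → 6
+2 pad (align 4)
@8: cpu [56B, align 4] → 64
@64: start_time [20B, align 4] → 84
@84: refcount [4B, align 4] → 88
size 88, align 4
— Config2 —
@0: cpu [56B, align 4] → 56
@56: start_time [20B, align 4] → 76
@76: refcount [4B, align 4] → 80
@80: lock [2B, align 2] → 82
@82: gid [2B, align 2] → 84
@84: pid [2B, align 2] → 86
+2 tail pad (align 4)
size 88, align 4
88 − 88 = 0

0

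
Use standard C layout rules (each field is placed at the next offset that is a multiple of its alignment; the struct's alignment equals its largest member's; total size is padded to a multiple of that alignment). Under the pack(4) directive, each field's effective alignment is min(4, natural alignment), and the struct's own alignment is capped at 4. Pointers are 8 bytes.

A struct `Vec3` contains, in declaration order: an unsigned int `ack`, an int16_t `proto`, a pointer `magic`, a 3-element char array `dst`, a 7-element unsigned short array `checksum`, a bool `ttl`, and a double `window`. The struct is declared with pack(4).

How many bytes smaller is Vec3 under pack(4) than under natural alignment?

natural layout:
  0..4  ack  (4B, 4-aligned)
  4..6  proto  (2B, 2-aligned)
  6..8  -- padding (2B)
  8..16  magic  (8B, 8-aligned)
  16..19  dst  (3B, 1-aligned)
  19..20  -- padding (1B)
  20..34  checksum  (14B, 2-aligned)
  34..35  ttl  (1B, 1-aligned)
  35..40  -- padding (5B)
  40..48  window  (8B, 8-aligned)
  sizeof = 48, alignof = 8
packed(4) layout:
  0..4  ack  (4B, 4-aligned)
  4..6  proto  (2B, 2-aligned)
  6..8  -- padding (2B)
  8..16  magic  (8B, 4-aligned)
  16..19  dst  (3B, 1-aligned)
  19..20  -- padding (1B)
  20..34  checksum  (14B, 2-aligned)
  34..35  ttl  (1B, 1-aligned)
  35..36  -- padding (1B)
  36..44  window  (8B, 4-aligned)
  sizeof = 44, alignof = 4
48 − 44 = 4

4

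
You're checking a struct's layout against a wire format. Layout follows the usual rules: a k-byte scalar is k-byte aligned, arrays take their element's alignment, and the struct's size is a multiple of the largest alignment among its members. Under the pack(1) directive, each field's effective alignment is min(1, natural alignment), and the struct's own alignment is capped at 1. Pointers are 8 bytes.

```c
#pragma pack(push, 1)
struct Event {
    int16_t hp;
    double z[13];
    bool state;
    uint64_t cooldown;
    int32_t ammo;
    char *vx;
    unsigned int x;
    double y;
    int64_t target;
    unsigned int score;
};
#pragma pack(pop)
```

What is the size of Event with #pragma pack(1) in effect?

@0: hp [2B, align 1] → 2
@2: z [104B, align 1] → 106
@106: state [1B, align 1] → 107
@107: cooldown [8B, align 1] → 115
@115: ammo [4B, align 1] → 119
@119: vx [8B, align 1] → 127
@127: x [4B, align 1] → 131
@131: y [8B, align 1] → 139
@139: target [8B, align 1] → 147
@147: score [4B, align 1] → 151
size 151, align 1

151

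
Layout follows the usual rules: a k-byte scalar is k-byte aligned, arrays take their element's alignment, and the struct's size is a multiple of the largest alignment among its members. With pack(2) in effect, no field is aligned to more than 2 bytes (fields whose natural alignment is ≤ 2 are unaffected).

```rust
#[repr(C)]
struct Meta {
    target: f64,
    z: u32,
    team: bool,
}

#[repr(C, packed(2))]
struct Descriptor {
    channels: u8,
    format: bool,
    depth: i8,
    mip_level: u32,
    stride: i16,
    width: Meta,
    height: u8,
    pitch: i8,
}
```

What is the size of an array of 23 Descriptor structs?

Meta: @0: target [8B, align 8] → 8; @8: z [4B, align 4] → 12; @12: team [1B, align 1] → 13; +3 tail pad (align 8); size 16, align 8
@0: channels [1B, align 1] → 1
@1: format [1B, align 1] → 2
@2: depth [1B, align 1] → 3
+1 pad (align 2)
@4: mip_level [4B, align 2] → 8
@8: stride [2B, align 2] → 10
@10: width [16B, align 2] → 26
@26: height [1B, align 1] → 27
@27: pitch [1B, align 1] → 28
size 28, align 2
array of 23: 23 × 28 = 644

644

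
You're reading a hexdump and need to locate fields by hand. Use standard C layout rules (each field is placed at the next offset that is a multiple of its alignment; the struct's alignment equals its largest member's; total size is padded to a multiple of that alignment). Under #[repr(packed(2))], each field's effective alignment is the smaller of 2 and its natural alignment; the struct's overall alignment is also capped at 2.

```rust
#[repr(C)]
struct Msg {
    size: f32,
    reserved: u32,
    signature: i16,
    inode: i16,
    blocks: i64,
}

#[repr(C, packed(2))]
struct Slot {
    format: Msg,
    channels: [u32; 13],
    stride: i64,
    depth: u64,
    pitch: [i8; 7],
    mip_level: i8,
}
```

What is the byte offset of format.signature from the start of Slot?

Msg: size at 0 (size 4, align 4) → ends 4; reserved at 4 (size 4, align 4) → ends 8; signature at 8 (size 2, align 2) → ends 10; inode at 10 (size 2, align 2) → ends 12; pad 4 to align 8 for blocks; blocks at 16 (size 8, align 8) → ends 24; total 24 bytes, alignment 8
format at 0 (size 24, align 2) → ends 24
within Msg: signature at 8
0 + 8 = 8

8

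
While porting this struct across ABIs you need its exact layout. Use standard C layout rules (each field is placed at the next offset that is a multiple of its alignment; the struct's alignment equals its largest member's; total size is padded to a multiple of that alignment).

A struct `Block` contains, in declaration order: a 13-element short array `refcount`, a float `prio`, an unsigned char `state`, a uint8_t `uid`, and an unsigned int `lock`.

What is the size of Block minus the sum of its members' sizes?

4

@0: refcount [26B, align 2] → 26
+2 pad (align 4)
@28: prio [4B, align 4] → 32
@32: state [1B, align 1] → 33
@33: uid [1B, align 1] → 34
+2 pad (align 4)
@36: lock [4B, align 4] → 40
size 40, align 4
data bytes 36, size 40 → padding 4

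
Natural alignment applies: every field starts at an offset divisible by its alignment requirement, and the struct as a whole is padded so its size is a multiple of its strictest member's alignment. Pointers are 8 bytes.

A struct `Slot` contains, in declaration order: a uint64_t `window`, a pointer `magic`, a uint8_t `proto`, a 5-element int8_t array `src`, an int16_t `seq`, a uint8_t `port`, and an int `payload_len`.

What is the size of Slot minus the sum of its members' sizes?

3

@0: window [8B, align 8] → 8
@8: magic [8B, align 8] → 16
@16: proto [1B, align 1] → 17
@17: src [5B, align 1] → 22
@22: seq [2B, align 2] → 24
@24: port [1B, align 1] → 25
+3 pad (align 4)
@28: payload_len [4B, align 4] → 32
size 32, align 8
data bytes 29, size 32 → padding 3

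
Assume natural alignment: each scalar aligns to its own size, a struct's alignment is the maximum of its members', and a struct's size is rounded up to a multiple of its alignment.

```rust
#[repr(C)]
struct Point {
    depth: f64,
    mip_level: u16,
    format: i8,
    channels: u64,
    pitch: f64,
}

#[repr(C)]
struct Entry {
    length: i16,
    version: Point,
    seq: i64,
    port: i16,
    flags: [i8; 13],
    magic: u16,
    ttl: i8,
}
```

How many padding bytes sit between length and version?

Point: depth at 0 (size 8, align 8) → ends 8; mip_level at 8 (size 2, align 2) → ends 10; format at 10 (size 1, align 1) → ends 11; pad 5 to align 8 for channels; channels at 16 (size 8, align 8) → ends 24; pitch at 24 (size 8, align 8) → ends 32; total 32 bytes, alignment 8
length at 0 (size 2, align 2) → ends 2
pad 6 to align 8 for version
version at 8 (size 32, align 8) → ends 40

6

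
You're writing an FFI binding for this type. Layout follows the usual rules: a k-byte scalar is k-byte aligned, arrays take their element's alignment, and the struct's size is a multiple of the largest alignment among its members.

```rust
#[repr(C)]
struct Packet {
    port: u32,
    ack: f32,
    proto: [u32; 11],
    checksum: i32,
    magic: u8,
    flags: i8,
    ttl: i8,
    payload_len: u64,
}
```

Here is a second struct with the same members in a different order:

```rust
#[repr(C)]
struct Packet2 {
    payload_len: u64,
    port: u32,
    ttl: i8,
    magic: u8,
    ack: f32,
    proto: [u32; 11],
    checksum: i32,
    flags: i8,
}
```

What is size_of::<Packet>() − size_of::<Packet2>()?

0

port at 0 (size 4, align 4) → ends 4
ack at 4 (size 4, align 4) → ends 8
proto at 8 (size 44, align 4) → ends 52
checksum at 52 (size 4, align 4) → ends 56
magic at 56 (size 1, align 1) → ends 57
flags at 57 (size 1, align 1) → ends 58
ttl at 58 (size 1, align 1) → ends 59
pad 5 to align 8 for payload_len
payload_len at 64 (size 8, align 8) → ends 72
total 72 bytes, alignment 8
— Packet2 —
payload_len at 0 (size 8, align 8) → ends 8
port at 8 (size 4, align 4) → ends 12
ttl at 12 (size 1, align 1) → ends 13
magic at 13 (size 1, align 1) → ends 14
pad 2 to align 4 for ack
ack at 16 (size 4, align 4) → ends 20
proto at 20 (size 44, align 4) → ends 64
checksum at 64 (size 4, align 4) → ends 68
flags at 68 (size 1, align 1) → ends 69
tail pad 3 to reach multiple of 8
total 72 bytes, alignment 8
72 − 72 = 0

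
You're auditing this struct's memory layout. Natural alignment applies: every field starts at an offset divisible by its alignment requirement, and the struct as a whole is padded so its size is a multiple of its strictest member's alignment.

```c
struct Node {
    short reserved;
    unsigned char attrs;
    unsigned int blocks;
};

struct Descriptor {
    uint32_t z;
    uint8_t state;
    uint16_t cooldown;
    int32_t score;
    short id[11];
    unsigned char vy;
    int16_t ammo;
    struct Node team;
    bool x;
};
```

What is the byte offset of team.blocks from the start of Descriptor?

Node: @0: reserved [2B, align 2] → 2; @2: attrs [1B, align 1] → 3; +1 pad (align 4); @4: blocks [4B, align 4] → 8; size 8, align 4
@0: z [4B, align 4] → 4
@4: state [1B, align 1] → 5
+1 pad (align 2)
@6: cooldown [2B, align 2] → 8
@8: score [4B, align 4] → 12
@12: id [22B, align 2] → 34
@34: vy [1B, align 1] → 35
+1 pad (align 2)
@36: ammo [2B, align 2] → 38
+2 pad (align 4)
@40: team [8B, align 4] → 48
within Node: blocks at 4
40 + 4 = 44

44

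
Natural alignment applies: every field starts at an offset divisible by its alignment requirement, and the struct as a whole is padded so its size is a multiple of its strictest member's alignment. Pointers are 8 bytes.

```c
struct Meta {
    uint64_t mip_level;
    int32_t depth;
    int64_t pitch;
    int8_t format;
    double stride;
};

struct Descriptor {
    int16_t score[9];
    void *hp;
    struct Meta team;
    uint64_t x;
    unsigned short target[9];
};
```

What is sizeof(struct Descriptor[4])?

Meta: @0: mip_level [8B, align 8] → 8; @8: depth [4B, align 4] → 12; +4 pad (align 8); @16: pitch [8B, align 8] → 24; @24: format [1B, align 1] → 25; +7 pad (align 8); @32: stride [8B, align 8] → 40; size 40, align 8
@0: score [18B, align 2] → 18
+6 pad (align 8)
@24: hp [8B, align 8] → 32
@32: team [40B, align 8] → 72
@72: x [8B, align 8] → 80
@80: target [18B, align 2] → 98
+6 tail pad (align 8)
size 104, align 8
array of 4: 4 × 104 = 416

416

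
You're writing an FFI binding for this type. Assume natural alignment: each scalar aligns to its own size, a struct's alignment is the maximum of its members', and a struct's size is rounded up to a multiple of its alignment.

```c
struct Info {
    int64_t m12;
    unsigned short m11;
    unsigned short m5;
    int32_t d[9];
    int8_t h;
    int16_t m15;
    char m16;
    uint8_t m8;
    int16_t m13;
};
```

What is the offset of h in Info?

48

m12 at 0 (size 8, align 8) → ends 8
m11 at 8 (size 2, align 2) → ends 10
m5 at 10 (size 2, align 2) → ends 12
d at 12 (size 36, align 4) → ends 48
h at 48 (size 1, align 1) → ends 49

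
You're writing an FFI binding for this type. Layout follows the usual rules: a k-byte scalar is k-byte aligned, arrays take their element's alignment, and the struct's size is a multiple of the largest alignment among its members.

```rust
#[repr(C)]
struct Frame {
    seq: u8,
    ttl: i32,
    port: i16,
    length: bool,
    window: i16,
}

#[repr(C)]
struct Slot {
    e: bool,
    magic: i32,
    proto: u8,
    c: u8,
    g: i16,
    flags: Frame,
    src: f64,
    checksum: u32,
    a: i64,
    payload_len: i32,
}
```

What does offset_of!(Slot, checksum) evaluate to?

40

Frame: 0..1  seq  (1B, 1-aligned); 1..4  -- padding (3B); 4..8  ttl  (4B, 4-aligned); 8..10  port  (2B, 2-aligned); 10..11  length  (1B, 1-aligned); 11..12  -- padding (1B); 12..14  window  (2B, 2-aligned); 14..16  -- tail padding (2B); sizeof = 16, alignof = 4
0..1  e  (1B, 1-aligned)
1..4  -- padding (3B)
4..8  magic  (4B, 4-aligned)
8..9  proto  (1B, 1-aligned)
9..10  c  (1B, 1-aligned)
10..12  g  (2B, 2-aligned)
12..28  flags  (16B, 4-aligned)
28..32  -- padding (4B)
32..40  src  (8B, 8-aligned)
40..44  checksum  (4B, 4-aligned)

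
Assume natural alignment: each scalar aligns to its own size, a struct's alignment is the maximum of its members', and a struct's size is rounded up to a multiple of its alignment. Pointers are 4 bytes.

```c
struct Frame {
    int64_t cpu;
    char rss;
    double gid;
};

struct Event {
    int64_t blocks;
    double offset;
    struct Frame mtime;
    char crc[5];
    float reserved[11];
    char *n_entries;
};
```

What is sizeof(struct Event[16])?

1536

Frame: 0..8  cpu  (8B, 8-aligned); 8..9  rss  (1B, 1-aligned); 9..16  -- padding (7B); 16..24  gid  (8B, 8-aligned); sizeof = 24, alignof = 8
0..8  blocks  (8B, 8-aligned)
8..16  offset  (8B, 8-aligned)
16..40  mtime  (24B, 8-aligned)
40..45  crc  (5B, 1-aligned)
45..48  -- padding (3B)
48..92  reserved  (44B, 4-aligned)
92..96  n_entries  (4B, 4-aligned)
sizeof = 96, alignof = 8
array of 16: 16 × 96 = 1536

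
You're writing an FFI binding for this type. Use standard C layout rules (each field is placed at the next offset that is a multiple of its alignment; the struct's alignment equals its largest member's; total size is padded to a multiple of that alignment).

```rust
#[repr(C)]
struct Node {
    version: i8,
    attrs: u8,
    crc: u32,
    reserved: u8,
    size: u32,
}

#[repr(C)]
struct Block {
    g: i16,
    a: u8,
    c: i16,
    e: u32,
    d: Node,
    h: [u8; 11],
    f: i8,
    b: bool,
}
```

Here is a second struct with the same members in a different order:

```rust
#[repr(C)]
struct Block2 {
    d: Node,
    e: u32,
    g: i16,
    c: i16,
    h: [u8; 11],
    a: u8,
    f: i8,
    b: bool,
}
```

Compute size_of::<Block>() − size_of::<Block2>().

Node: 0..1  version  (1B, 1-aligned); 1..2  attrs  (1B, 1-aligned); 2..4  -- padding (2B); 4..8  crc  (4B, 4-aligned); 8..9  reserved  (1B, 1-aligned); 9..12  -- padding (3B); 12..16  size  (4B, 4-aligned); sizeof = 16, alignof = 4
0..2  g  (2B, 2-aligned)
2..3  a  (1B, 1-aligned)
3..4  -- padding (1B)
4..6  c  (2B, 2-aligned)
6..8  -- padding (2B)
8..12  e  (4B, 4-aligned)
12..28  d  (16B, 4-aligned)
28..39  h  (11B, 1-aligned)
39..40  f  (1B, 1-aligned)
40..41  b  (1B, 1-aligned)
41..44  -- tail padding (3B)
sizeof = 44, alignof = 4
— Block2 —
0..16  d  (16B, 4-aligned)
16..20  e  (4B, 4-aligned)
20..22  g  (2B, 2-aligned)
22..24  c  (2B, 2-aligned)
24..35  h  (11B, 1-aligned)
35..36  a  (1B, 1-aligned)
36..37  f  (1B, 1-aligned)
37..38  b  (1B, 1-aligned)
38..40  -- tail padding (2B)
sizeof = 40, alignof = 4
44 − 40 = 4

4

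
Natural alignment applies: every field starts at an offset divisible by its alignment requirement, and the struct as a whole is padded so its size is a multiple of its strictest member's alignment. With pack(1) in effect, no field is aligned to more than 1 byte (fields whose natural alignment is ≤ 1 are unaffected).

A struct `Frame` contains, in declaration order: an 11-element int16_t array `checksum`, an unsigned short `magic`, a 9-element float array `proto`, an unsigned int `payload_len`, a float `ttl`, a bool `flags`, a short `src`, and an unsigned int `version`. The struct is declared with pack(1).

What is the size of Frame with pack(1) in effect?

0..22  checksum  (22B, 1-aligned)
22..24  magic  (2B, 1-aligned)
24..60  proto  (36B, 1-aligned)
60..64  payload_len  (4B, 1-aligned)
64..68  ttl  (4B, 1-aligned)
68..69  flags  (1B, 1-aligned)
69..71  src  (2B, 1-aligned)
71..75  version  (4B, 1-aligned)
sizeof = 75, alignof = 1

75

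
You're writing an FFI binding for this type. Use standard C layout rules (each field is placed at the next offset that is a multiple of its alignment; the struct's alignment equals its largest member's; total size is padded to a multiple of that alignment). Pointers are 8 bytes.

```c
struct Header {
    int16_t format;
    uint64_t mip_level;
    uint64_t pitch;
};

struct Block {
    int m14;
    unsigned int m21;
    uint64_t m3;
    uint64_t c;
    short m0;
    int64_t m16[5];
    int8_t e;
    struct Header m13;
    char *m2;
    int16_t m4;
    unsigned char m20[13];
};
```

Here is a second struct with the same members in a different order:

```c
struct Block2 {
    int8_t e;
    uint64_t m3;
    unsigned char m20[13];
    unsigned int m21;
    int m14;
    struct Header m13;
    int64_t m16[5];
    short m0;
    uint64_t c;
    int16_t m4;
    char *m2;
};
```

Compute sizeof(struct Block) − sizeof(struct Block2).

Header: format at 0 (size 2, align 2) → ends 2; pad 6 to align 8 for mip_level; mip_level at 8 (size 8, align 8) → ends 16; pitch at 16 (size 8, align 8) → ends 24; total 24 bytes, alignment 8
m14 at 0 (size 4, align 4) → ends 4
m21 at 4 (size 4, align 4) → ends 8
m3 at 8 (size 8, align 8) → ends 16
c at 16 (size 8, align 8) → ends 24
m0 at 24 (size 2, align 2) → ends 26
pad 6 to align 8 for m16
m16 at 32 (size 40, align 8) → ends 72
e at 72 (size 1, align 1) → ends 73
pad 7 to align 8 for m13
m13 at 80 (size 24, align 8) → ends 104
m2 at 104 (size 8, align 8) → ends 112
m4 at 112 (size 2, align 2) → ends 114
m20 at 114 (size 13, align 1) → ends 127
tail pad 1 to reach multiple of 8
total 128 bytes, alignment 8
— Block2 —
e at 0 (size 1, align 1) → ends 1
pad 7 to align 8 for m3
m3 at 8 (size 8, align 8) → ends 16
m20 at 16 (size 13, align 1) → ends 29
pad 3 to align 4 for m21
m21 at 32 (size 4, align 4) → ends 36
m14 at 36 (size 4, align 4) → ends 40
m13 at 40 (size 24, align 8) → ends 64
m16 at 64 (size 40, align 8) → ends 104
m0 at 104 (size 2, align 2) → ends 106
pad 6 to align 8 for c
c at 112 (size 8, align 8) → ends 120
m4 at 120 (size 2, align 2) → ends 122
pad 6 to align 8 for m2
m2 at 128 (size 8, align 8) → ends 136
total 136 bytes, alignment 8
128 − 136 = -8

-8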